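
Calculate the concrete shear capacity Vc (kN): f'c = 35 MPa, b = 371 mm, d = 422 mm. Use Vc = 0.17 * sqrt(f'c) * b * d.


Vc = 0.17 * sqrt(35) * 371 * 422 / 1000
= 157.46 kN

157.46


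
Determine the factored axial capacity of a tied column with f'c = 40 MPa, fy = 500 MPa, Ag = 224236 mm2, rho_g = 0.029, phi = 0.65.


Ast = rho * Ag = 0.029 * 224236 = 6502.844 mm2
phi*Pn = 0.65 * 0.80 * (0.85 * 40 * (224236 - 6502.844) + 500 * 6502.844) / 1000
= 5540.26 kN

5540.26


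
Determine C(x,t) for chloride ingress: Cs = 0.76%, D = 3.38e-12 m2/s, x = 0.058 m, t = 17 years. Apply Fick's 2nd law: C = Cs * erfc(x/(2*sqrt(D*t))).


t_seconds = 17 * 365.25 * 24 * 3600 = 536479200.0 s
arg = 0.058 / (2 * sqrt(3.38e-12 * 536479200.0))
= 0.681
erfc(0.681) = 0.3355
C = 0.76 * 0.3355 = 0.255%

0.255


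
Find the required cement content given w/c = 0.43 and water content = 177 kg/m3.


Cement = water / (w/c)
= 177 / 0.43
= 411.6 kg/m3

411.6


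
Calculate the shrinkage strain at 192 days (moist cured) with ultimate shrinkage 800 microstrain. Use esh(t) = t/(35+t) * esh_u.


esh(192) = 192 / (35 + 192) * 800
= 192 / 227 * 800
= 676.7 microstrain

676.7


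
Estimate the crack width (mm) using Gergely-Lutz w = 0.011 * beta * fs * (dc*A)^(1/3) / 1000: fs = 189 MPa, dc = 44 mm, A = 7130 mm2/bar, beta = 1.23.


w = 0.011 * beta * fs * (dc * A)^(1/3) / 1000
= 0.011 * 1.23 * 189 * (44 * 7130)^(1/3) / 1000
= 0.174 mm

0.174


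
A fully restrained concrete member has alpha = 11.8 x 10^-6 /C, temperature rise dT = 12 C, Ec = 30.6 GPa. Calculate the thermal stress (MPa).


sigma = alpha * dT * Ec
= 11.8e-6 * 12 * 30.6 * 1000
= 4.333 MPa

4.333


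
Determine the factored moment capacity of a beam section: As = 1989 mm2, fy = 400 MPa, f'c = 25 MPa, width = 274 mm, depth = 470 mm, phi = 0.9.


a = As * fy / (0.85 * f'c * b)
= 1989 * 400 / (0.85 * 25 * 274)
= 136.6423 mm
Mn = As * fy * (d - a/2) / 10^6
= 319.5757 kN-m
phi*Mn = 0.9 * 319.5757 = 287.62 kN-m

287.62


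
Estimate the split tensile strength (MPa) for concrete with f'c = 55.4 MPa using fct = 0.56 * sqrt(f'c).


fct = 0.56 * sqrt(55.4)
= 0.56 * 7.443
= 4.168 MPa

4.168


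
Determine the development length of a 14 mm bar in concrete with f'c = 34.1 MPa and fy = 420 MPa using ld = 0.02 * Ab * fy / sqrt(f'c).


Ab = pi * 14^2 / 4 = 153.938 mm2
ld = 0.02 * 153.938 * 420 / sqrt(34.1)
= 221.4 mm

221.4


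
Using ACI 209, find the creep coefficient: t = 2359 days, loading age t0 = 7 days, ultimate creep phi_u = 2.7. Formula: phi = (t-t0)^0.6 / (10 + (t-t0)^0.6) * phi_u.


dt = 2359 - 7 = 2352
phi = 2352^0.6 / (10 + 2352^0.6) * 2.7
= 2.466

2.466


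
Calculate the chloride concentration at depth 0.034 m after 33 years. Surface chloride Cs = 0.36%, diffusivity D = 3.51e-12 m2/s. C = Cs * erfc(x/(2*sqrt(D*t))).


t_seconds = 33 * 365.25 * 24 * 3600 = 1041400800.0 s
arg = 0.034 / (2 * sqrt(3.51e-12 * 1041400800.0))
= 0.2812
erfc(0.2812) = 0.6909
C = 0.36 * 0.6909 = 0.2487%

0.2487


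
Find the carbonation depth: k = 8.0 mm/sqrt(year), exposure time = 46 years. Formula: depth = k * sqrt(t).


depth = k * sqrt(t)
= 8.0 * sqrt(46)
= 54.26 mm

54.26


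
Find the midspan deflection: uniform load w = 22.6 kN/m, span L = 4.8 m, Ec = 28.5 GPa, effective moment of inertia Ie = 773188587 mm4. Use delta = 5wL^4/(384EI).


Convert: L = 4.8 m = 4800 mm, Ec = 28.5 GPa = 28500 MPa
delta = 5 * 22.6 * 4800^4 / (384 * 28500 * 773188587)
= 7.09 mm

7.09


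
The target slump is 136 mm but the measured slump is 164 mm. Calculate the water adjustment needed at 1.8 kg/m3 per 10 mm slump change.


Difference = 136 - 164 = -28 mm
Water adjustment = -28 * 1.8 / 10 = -5.0 kg/m3

-5.0


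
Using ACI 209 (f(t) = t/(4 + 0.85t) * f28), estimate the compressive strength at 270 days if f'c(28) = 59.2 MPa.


f(270) = 270 / (4 + 0.85 * 270) * 59.2
= 270 / 233.5 * 59.2
= 68.45 MPa

68.45


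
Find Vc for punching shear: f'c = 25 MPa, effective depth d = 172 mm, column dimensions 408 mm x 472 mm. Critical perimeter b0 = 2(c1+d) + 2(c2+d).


b0 = 2*(408 + 172) + 2*(472 + 172) = 2448 mm
Vc = 0.33 * sqrt(25) * 2448 * 172 / 1000
= 694.74 kN

694.74


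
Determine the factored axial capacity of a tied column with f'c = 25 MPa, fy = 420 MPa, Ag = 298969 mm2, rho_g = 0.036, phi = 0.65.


Ast = rho * Ag = 0.036 * 298969 = 10762.884 mm2
phi*Pn = 0.65 * 0.80 * (0.85 * 25 * (298969 - 10762.884) + 420 * 10762.884) / 1000
= 5535.29 kN

5535.29


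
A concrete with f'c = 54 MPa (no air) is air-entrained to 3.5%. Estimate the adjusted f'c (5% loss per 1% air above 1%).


Strength loss = (3.5 - 1) * 5 = 12.5%
f'c = 54 * (1 - 12.5/100)
= 47.25 MPa

47.25


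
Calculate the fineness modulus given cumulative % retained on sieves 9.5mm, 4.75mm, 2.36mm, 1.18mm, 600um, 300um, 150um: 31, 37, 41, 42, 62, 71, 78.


FM = sum(cumulative % retained) / 100
= 362 / 100
= 3.62

3.62


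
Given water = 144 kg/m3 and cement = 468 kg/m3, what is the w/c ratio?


w/c = water / cement
w/c = 144 / 468 = 0.308

0.308


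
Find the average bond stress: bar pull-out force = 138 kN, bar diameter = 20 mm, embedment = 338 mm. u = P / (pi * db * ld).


u = P / (pi * db * ld)
= 138 * 1000 / (pi * 20 * 338)
= 6.498 MPa

6.498


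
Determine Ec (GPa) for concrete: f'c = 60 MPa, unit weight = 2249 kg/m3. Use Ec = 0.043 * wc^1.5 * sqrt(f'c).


Ec = 0.043 * 2249^1.5 * sqrt(60) / 1000
= 35.52 GPa

35.52


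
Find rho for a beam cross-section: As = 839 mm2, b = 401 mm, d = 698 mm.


rho = As / (b * d)
= 839 / (401 * 698)
= 0.003

0.003


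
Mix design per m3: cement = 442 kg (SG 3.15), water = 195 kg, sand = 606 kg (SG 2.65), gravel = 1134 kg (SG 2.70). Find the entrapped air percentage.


Vol cement = 442 / (3.15 * 1000) = 0.140317 m3
Vol water = 195 / 1000 = 0.195 m3
Vol sand = 606 / (2.65 * 1000) = 0.228679 m3
Vol gravel = 1134 / (2.70 * 1000) = 0.42 m3
Total solid + water volume = 0.983997 m3
Air = (1 - 0.983997) * 100 = 1.6%

1.6


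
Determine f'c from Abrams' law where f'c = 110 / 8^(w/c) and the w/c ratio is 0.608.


f'c = 110 / 8^0.608
= 110 / 3.541
= 31.07 MPa

31.07


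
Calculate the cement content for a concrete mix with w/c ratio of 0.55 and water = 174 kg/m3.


Cement = water / (w/c)
= 174 / 0.55
= 316.4 kg/m3

316.4


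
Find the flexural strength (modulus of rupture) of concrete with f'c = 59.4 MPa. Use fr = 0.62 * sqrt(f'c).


fr = 0.62 * sqrt(59.4)
= 4.778 MPa

4.778


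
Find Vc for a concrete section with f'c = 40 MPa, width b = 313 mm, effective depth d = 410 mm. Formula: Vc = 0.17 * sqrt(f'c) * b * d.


Vc = 0.17 * sqrt(40) * 313 * 410 / 1000
= 137.98 kN

137.98


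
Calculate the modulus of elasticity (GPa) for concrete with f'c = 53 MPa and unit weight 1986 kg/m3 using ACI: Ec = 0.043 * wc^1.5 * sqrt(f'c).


Ec = 0.043 * 1986^1.5 * sqrt(53) / 1000
= 27.71 GPa

27.71


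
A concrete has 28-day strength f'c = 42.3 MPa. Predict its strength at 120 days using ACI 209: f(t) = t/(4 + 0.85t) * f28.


f(120) = 120 / (4 + 0.85 * 120) * 42.3
= 120 / 106.0 * 42.3
= 47.89 MPa

47.89


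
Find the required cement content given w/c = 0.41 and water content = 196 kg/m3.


Cement = water / (w/c)
= 196 / 0.41
= 478.0 kg/m3

478.0


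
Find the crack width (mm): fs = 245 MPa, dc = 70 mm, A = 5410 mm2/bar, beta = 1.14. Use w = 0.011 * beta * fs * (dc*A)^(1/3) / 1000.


w = 0.011 * beta * fs * (dc * A)^(1/3) / 1000
= 0.011 * 1.14 * 245 * (70 * 5410)^(1/3) / 1000
= 0.222 mm

0.222


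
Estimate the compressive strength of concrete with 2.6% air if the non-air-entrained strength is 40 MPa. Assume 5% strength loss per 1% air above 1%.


Strength loss = (2.6 - 1) * 5 = 8.0%
f'c = 40 * (1 - 8.0/100)
= 36.8 MPa

36.8


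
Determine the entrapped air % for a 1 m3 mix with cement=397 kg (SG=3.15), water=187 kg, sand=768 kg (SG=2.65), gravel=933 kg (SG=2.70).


Vol cement = 397 / (3.15 * 1000) = 0.126032 m3
Vol water = 187 / 1000 = 0.187 m3
Vol sand = 768 / (2.65 * 1000) = 0.289811 m3
Vol gravel = 933 / (2.70 * 1000) = 0.345556 m3
Total solid + water volume = 0.948399 m3
Air = (1 - 0.948399) * 100 = 5.16%

5.16


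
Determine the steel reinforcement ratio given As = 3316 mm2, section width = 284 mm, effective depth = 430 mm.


rho = As / (b * d)
= 3316 / (284 * 430)
= 0.0272

0.0272


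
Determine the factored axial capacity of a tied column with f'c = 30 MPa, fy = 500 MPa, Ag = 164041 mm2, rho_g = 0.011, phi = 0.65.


Ast = rho * Ag = 0.011 * 164041 = 1804.451 mm2
phi*Pn = 0.65 * 0.80 * (0.85 * 30 * (164041 - 1804.451) + 500 * 1804.451) / 1000
= 2620.41 kN

2620.41


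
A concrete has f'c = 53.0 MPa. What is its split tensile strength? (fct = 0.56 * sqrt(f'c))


fct = 0.56 * sqrt(53.0)
= 0.56 * 7.28
= 4.077 MPa

4.077


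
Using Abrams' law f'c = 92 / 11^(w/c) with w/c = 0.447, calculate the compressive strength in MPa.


f'c = 92 / 11^0.447
= 92 / 2.921
= 31.5 MPa

31.5


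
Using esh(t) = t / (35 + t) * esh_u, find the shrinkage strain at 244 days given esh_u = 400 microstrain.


esh(244) = 244 / (35 + 244) * 400
= 244 / 279 * 400
= 349.8 microstrain

349.8


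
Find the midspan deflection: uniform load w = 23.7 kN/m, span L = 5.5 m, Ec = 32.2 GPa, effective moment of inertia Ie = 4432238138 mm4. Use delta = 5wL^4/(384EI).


Convert: L = 5.5 m = 5500 mm, Ec = 32.2 GPa = 32200 MPa
delta = 5 * 23.7 * 5500^4 / (384 * 32200 * 4432238138)
= 1.98 mm

1.98


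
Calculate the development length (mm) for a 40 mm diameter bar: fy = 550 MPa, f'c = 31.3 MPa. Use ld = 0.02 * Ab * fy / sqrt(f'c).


Ab = pi * 40^2 / 4 = 1256.637 mm2
ld = 0.02 * 1256.637 * 550 / sqrt(31.3)
= 2470.8 mm

2470.8


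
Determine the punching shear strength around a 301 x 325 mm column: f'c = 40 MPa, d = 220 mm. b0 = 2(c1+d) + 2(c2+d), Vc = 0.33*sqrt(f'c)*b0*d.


b0 = 2*(301 + 220) + 2*(325 + 220) = 2132 mm
Vc = 0.33 * sqrt(40) * 2132 * 220 / 1000
= 978.93 kN

978.93


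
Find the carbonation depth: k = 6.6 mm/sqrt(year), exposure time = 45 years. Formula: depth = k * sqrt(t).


depth = k * sqrt(t)
= 6.6 * sqrt(45)
= 44.27 mm

44.27


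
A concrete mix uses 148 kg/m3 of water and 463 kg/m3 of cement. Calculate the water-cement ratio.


w/c = water / cement
w/c = 148 / 463 = 0.32

0.32


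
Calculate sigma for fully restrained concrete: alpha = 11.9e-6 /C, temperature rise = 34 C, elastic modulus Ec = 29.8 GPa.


sigma = alpha * dT * Ec
= 11.9e-6 * 34 * 29.8 * 1000
= 12.057 MPa

12.057


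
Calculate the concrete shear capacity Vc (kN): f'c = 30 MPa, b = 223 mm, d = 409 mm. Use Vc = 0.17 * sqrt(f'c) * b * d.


Vc = 0.17 * sqrt(30) * 223 * 409 / 1000
= 84.93 kN

84.93


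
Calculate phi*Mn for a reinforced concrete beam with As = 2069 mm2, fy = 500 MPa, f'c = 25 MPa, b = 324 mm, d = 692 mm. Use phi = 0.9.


a = As * fy / (0.85 * f'c * b)
= 2069 * 500 / (0.85 * 25 * 324)
= 150.2542 mm
Mn = As * fy * (d - a/2) / 10^6
= 638.155 kN-m
phi*Mn = 0.9 * 638.155 = 574.34 kN-m

574.34


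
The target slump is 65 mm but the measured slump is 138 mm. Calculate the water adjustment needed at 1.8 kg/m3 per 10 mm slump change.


Difference = 65 - 138 = -73 mm
Water adjustment = -73 * 1.8 / 10 = -13.1 kg/m3

-13.1


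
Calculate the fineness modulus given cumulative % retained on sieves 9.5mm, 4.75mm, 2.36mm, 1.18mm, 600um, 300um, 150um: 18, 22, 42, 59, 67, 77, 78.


FM = sum(cumulative % retained) / 100
= 363 / 100
= 3.63

3.63


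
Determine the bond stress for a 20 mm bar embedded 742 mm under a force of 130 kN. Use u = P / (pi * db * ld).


u = P / (pi * db * ld)
= 130 * 1000 / (pi * 20 * 742)
= 2.788 MPa

2.788


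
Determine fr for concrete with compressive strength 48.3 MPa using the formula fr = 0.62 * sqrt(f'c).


fr = 0.62 * sqrt(48.3)
= 4.309 MPa

4.309


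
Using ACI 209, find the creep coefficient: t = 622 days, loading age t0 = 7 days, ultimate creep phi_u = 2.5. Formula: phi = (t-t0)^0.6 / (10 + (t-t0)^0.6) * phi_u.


dt = 622 - 7 = 615
phi = 615^0.6 / (10 + 615^0.6) * 2.5
= 2.062

2.062


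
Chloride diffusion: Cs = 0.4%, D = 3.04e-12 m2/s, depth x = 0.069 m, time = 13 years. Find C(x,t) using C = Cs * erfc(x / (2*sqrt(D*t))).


t_seconds = 13 * 365.25 * 24 * 3600 = 410248800.0 s
arg = 0.069 / (2 * sqrt(3.04e-12 * 410248800.0))
= 0.9769
erfc(0.9769) = 0.1671
C = 0.4 * 0.1671 = 0.0668%

0.0668


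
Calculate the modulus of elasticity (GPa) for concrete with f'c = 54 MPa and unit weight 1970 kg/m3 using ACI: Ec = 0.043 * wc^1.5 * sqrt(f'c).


Ec = 0.043 * 1970^1.5 * sqrt(54) / 1000
= 27.63 GPa

27.63


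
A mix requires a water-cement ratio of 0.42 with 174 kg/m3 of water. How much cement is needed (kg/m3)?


Cement = water / (w/c)
= 174 / 0.42
= 414.3 kg/m3

414.3


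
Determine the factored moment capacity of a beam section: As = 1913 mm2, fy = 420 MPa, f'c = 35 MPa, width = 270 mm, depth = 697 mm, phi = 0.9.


a = As * fy / (0.85 * f'c * b)
= 1913 * 420 / (0.85 * 35 * 270)
= 100.0261 mm
Mn = As * fy * (d - a/2) / 10^6
= 519.8281 kN-m
phi*Mn = 0.9 * 519.8281 = 467.85 kN-m

467.85


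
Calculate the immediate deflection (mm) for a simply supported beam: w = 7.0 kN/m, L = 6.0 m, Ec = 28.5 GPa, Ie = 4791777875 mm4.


Convert: L = 6.0 m = 6000 mm, Ec = 28.5 GPa = 28500 MPa
delta = 5 * 7.0 * 6000^4 / (384 * 28500 * 4791777875)
= 0.86 mm

0.86


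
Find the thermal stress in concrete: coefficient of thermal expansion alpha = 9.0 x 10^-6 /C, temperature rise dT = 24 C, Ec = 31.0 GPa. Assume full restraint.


sigma = alpha * dT * Ec
= 9.0e-6 * 24 * 31.0 * 1000
= 6.696 MPa

6.696


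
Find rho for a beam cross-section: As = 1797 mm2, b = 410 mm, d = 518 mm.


rho = As / (b * d)
= 1797 / (410 * 518)
= 0.0085

0.0085


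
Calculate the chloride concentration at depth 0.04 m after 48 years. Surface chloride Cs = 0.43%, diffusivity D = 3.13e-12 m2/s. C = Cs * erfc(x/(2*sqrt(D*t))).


t_seconds = 48 * 365.25 * 24 * 3600 = 1514764800.0 s
arg = 0.04 / (2 * sqrt(3.13e-12 * 1514764800.0))
= 0.2905
erfc(0.2905) = 0.6812
C = 0.43 * 0.6812 = 0.2929%

0.2929


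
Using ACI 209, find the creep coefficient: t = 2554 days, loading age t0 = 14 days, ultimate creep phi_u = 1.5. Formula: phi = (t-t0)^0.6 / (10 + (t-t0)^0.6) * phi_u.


dt = 2554 - 14 = 2540
phi = 2540^0.6 / (10 + 2540^0.6) * 1.5
= 1.375

1.375


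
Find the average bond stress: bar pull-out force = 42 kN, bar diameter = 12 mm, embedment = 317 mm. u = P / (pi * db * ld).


u = P / (pi * db * ld)
= 42 * 1000 / (pi * 12 * 317)
= 3.514 MPa

3.514


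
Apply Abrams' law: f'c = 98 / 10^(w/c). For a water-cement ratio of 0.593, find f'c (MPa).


f'c = 98 / 10^0.593
= 98 / 3.917
= 25.02 MPa

25.02


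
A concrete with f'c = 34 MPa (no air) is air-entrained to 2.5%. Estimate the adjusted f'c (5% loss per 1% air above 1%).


Strength loss = (2.5 - 1) * 5 = 7.5%
f'c = 34 * (1 - 7.5/100)
= 31.45 MPa

31.45


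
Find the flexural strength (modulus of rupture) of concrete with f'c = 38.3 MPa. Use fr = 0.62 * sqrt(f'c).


fr = 0.62 * sqrt(38.3)
= 3.837 MPa

3.837


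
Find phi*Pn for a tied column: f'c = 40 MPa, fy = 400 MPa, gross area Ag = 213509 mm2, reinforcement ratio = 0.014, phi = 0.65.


Ast = rho * Ag = 0.014 * 213509 = 2989.126 mm2
phi*Pn = 0.65 * 0.80 * (0.85 * 40 * (213509 - 2989.126) + 400 * 2989.126) / 1000
= 4343.73 kN

4343.73


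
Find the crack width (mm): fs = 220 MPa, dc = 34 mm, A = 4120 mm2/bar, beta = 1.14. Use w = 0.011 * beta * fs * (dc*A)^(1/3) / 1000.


w = 0.011 * beta * fs * (dc * A)^(1/3) / 1000
= 0.011 * 1.14 * 220 * (34 * 4120)^(1/3) / 1000
= 0.143 mm

0.143


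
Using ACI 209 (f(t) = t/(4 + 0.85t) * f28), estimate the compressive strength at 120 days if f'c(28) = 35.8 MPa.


f(120) = 120 / (4 + 0.85 * 120) * 35.8
= 120 / 106.0 * 35.8
= 40.53 MPa

40.53


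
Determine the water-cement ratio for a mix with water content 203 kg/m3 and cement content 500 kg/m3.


w/c = water / cement
w/c = 203 / 500 = 0.406

0.406


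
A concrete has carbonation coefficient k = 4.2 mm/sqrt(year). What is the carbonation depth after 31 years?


depth = k * sqrt(t)
= 4.2 * sqrt(31)
= 23.38 mm

23.38


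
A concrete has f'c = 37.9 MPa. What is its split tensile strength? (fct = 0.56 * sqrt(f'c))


fct = 0.56 * sqrt(37.9)
= 0.56 * 6.156
= 3.448 MPa

3.448


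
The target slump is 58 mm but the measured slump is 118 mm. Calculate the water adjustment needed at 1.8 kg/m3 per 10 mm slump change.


Difference = 58 - 118 = -60 mm
Water adjustment = -60 * 1.8 / 10 = -10.8 kg/m3

-10.8


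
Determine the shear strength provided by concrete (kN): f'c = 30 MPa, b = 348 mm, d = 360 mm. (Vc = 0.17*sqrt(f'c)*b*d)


Vc = 0.17 * sqrt(30) * 348 * 360 / 1000
= 116.65 kN

116.65


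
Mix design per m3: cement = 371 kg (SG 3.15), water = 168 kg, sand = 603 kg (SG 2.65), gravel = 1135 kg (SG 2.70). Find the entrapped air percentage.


Vol cement = 371 / (3.15 * 1000) = 0.117778 m3
Vol water = 168 / 1000 = 0.168 m3
Vol sand = 603 / (2.65 * 1000) = 0.227547 m3
Vol gravel = 1135 / (2.70 * 1000) = 0.42037 m3
Total solid + water volume = 0.933695 m3
Air = (1 - 0.933695) * 100 = 6.63%

6.63


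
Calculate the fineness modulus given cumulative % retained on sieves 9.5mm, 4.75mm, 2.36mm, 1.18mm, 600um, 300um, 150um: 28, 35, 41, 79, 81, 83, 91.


FM = sum(cumulative % retained) / 100
= 438 / 100
= 4.38

4.38


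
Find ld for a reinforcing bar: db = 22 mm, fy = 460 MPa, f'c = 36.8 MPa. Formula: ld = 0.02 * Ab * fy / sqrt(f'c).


Ab = pi * 22^2 / 4 = 380.133 mm2
ld = 0.02 * 380.133 * 460 / sqrt(36.8)
= 576.5 mm

576.5


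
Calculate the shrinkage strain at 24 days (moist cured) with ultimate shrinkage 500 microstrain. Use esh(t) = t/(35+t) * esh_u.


esh(24) = 24 / (35 + 24) * 500
= 24 / 59 * 500
= 203.4 microstrain

203.4


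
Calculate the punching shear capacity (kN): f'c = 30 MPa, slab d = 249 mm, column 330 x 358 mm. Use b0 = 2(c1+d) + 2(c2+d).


b0 = 2*(330 + 249) + 2*(358 + 249) = 2372 mm
Vc = 0.33 * sqrt(30) * 2372 * 249 / 1000
= 1067.55 kN

1067.55


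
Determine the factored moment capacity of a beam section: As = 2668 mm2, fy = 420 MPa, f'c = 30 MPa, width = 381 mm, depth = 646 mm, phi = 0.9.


a = As * fy / (0.85 * f'c * b)
= 2668 * 420 / (0.85 * 30 * 381)
= 115.3373 mm
Mn = As * fy * (d - a/2) / 10^6
= 659.2606 kN-m
phi*Mn = 0.9 * 659.2606 = 593.33 kN-m

593.33


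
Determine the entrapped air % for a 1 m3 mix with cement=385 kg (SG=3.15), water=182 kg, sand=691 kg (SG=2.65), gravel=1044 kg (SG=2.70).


Vol cement = 385 / (3.15 * 1000) = 0.122222 m3
Vol water = 182 / 1000 = 0.182 m3
Vol sand = 691 / (2.65 * 1000) = 0.260755 m3
Vol gravel = 1044 / (2.70 * 1000) = 0.386667 m3
Total solid + water volume = 0.951644 m3
Air = (1 - 0.951644) * 100 = 4.84%

4.84


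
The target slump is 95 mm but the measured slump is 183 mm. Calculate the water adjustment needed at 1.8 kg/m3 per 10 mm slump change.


Difference = 95 - 183 = -88 mm
Water adjustment = -88 * 1.8 / 10 = -15.8 kg/m3

-15.8


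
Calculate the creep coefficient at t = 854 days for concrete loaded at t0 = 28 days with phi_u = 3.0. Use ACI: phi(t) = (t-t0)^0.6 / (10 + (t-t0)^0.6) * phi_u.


dt = 854 - 28 = 826
phi = 826^0.6 / (10 + 826^0.6) * 3.0
= 2.547

2.547


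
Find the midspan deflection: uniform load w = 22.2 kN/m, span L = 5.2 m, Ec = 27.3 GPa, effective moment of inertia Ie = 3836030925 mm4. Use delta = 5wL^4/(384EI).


Convert: L = 5.2 m = 5200 mm, Ec = 27.3 GPa = 27300 MPa
delta = 5 * 22.2 * 5200^4 / (384 * 27300 * 3836030925)
= 2.02 mm

2.02


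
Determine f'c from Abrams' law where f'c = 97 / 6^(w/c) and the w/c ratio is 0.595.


f'c = 97 / 6^0.595
= 97 / 2.904
= 33.4 MPa

33.4


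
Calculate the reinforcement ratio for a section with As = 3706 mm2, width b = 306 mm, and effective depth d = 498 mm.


rho = As / (b * d)
= 3706 / (306 * 498)
= 0.0243

0.0243


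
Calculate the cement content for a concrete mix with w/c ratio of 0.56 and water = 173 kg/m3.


Cement = water / (w/c)
= 173 / 0.56
= 308.9 kg/m3

308.9


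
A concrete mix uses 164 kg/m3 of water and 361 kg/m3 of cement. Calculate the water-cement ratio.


w/c = water / cement
w/c = 164 / 361 = 0.454

0.454


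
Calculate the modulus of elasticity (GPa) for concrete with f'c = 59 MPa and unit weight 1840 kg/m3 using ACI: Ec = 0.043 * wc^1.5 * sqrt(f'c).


Ec = 0.043 * 1840^1.5 * sqrt(59) / 1000
= 26.07 GPa

26.07


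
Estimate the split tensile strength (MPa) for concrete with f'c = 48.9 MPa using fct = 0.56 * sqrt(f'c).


fct = 0.56 * sqrt(48.9)
= 0.56 * 6.993
= 3.916 MPa

3.916


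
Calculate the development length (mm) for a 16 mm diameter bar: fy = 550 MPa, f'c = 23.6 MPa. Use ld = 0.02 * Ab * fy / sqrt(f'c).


Ab = pi * 16^2 / 4 = 201.062 mm2
ld = 0.02 * 201.062 * 550 / sqrt(23.6)
= 455.3 mm

455.3


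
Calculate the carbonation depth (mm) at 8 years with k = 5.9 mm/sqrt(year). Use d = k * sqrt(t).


depth = k * sqrt(t)
= 5.9 * sqrt(8)
= 16.69 mm

16.69


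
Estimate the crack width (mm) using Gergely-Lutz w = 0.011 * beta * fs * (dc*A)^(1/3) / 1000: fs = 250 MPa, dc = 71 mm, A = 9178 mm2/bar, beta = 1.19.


w = 0.011 * beta * fs * (dc * A)^(1/3) / 1000
= 0.011 * 1.19 * 250 * (71 * 9178)^(1/3) / 1000
= 0.284 mm

0.284


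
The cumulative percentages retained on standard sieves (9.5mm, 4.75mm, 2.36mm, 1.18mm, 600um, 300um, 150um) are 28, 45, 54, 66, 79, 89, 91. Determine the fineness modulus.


FM = sum(cumulative % retained) / 100
= 452 / 100
= 4.52

4.52


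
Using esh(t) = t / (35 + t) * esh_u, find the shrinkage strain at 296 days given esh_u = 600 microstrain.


esh(296) = 296 / (35 + 296) * 600
= 296 / 331 * 600
= 536.6 microstrain

536.6


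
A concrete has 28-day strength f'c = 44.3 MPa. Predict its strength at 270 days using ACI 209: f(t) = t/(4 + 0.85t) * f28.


f(270) = 270 / (4 + 0.85 * 270) * 44.3
= 270 / 233.5 * 44.3
= 51.22 MPa

51.22


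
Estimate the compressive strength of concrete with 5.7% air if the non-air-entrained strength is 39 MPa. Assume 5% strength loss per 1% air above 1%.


Strength loss = (5.7 - 1) * 5 = 23.5%
f'c = 39 * (1 - 23.5/100)
= 29.84 MPa

29.84


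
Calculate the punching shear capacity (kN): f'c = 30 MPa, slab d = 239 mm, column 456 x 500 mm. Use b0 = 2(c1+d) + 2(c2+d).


b0 = 2*(456 + 239) + 2*(500 + 239) = 2868 mm
Vc = 0.33 * sqrt(30) * 2868 * 239 / 1000
= 1238.94 kN

1238.94


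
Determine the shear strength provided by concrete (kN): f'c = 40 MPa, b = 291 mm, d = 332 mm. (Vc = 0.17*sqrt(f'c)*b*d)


Vc = 0.17 * sqrt(40) * 291 * 332 / 1000
= 103.87 kN

103.87


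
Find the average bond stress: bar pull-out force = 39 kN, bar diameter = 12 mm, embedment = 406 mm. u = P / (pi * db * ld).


u = P / (pi * db * ld)
= 39 * 1000 / (pi * 12 * 406)
= 2.548 MPa

2.548


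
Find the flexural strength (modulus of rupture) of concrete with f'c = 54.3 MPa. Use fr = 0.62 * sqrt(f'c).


fr = 0.62 * sqrt(54.3)
= 4.569 MPa

4.569


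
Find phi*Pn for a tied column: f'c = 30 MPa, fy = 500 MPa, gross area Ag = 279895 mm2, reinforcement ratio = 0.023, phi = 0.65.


Ast = rho * Ag = 0.023 * 279895 = 6437.585 mm2
phi*Pn = 0.65 * 0.80 * (0.85 * 30 * (279895 - 6437.585) + 500 * 6437.585) / 1000
= 5299.82 kN

5299.82


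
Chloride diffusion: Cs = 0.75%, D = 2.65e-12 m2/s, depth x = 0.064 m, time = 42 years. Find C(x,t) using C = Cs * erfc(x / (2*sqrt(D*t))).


t_seconds = 42 * 365.25 * 24 * 3600 = 1325419200.0 s
arg = 0.064 / (2 * sqrt(2.65e-12 * 1325419200.0))
= 0.5399
erfc(0.5399) = 0.4451
C = 0.75 * 0.4451 = 0.3338%

0.3338


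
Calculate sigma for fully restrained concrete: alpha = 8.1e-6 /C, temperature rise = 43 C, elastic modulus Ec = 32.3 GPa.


sigma = alpha * dT * Ec
= 8.1e-6 * 43 * 32.3 * 1000
= 11.25 MPa

11.25


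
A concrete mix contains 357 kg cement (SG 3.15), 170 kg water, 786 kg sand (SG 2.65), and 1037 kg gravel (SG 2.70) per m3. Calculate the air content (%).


Vol cement = 357 / (3.15 * 1000) = 0.113333 m3
Vol water = 170 / 1000 = 0.17 m3
Vol sand = 786 / (2.65 * 1000) = 0.296604 m3
Vol gravel = 1037 / (2.70 * 1000) = 0.384074 m3
Total solid + water volume = 0.964011 m3
Air = (1 - 0.964011) * 100 = 3.6%

3.6


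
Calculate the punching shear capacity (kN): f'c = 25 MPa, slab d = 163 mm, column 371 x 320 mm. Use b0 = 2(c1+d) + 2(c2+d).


b0 = 2*(371 + 163) + 2*(320 + 163) = 2034 mm
Vc = 0.33 * sqrt(25) * 2034 * 163 / 1000
= 547.04 kN

547.04


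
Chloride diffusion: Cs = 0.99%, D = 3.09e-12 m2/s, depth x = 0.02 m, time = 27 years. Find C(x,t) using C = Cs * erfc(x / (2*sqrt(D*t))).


t_seconds = 27 * 365.25 * 24 * 3600 = 852055200.0 s
arg = 0.02 / (2 * sqrt(3.09e-12 * 852055200.0))
= 0.1949
erfc(0.1949) = 0.7828
C = 0.99 * 0.7828 = 0.775%

0.775


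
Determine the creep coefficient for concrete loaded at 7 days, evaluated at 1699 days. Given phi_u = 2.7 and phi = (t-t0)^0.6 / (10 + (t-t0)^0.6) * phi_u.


dt = 1699 - 7 = 1692
phi = 1692^0.6 / (10 + 1692^0.6) * 2.7
= 2.42

2.42


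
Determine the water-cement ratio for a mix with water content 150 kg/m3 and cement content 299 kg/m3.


w/c = water / cement
w/c = 150 / 299 = 0.502

0.502


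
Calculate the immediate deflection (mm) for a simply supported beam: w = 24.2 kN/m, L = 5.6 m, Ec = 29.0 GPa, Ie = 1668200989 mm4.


Convert: L = 5.6 m = 5600 mm, Ec = 29.0 GPa = 29000 MPa
delta = 5 * 24.2 * 5600^4 / (384 * 29000 * 1668200989)
= 6.41 mm

6.41


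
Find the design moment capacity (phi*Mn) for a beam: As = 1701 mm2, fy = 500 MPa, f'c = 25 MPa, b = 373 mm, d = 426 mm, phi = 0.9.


a = As * fy / (0.85 * f'c * b)
= 1701 * 500 / (0.85 * 25 * 373)
= 107.3017 mm
Mn = As * fy * (d - a/2) / 10^6
= 316.683 kN-m
phi*Mn = 0.9 * 316.683 = 285.01 kN-m

285.01


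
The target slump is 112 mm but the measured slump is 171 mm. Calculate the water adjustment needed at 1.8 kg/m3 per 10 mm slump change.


Difference = 112 - 171 = -59 mm
Water adjustment = -59 * 1.8 / 10 = -10.6 kg/m3

-10.6


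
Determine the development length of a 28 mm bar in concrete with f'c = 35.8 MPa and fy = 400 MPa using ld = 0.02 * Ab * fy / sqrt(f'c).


Ab = pi * 28^2 / 4 = 615.752 mm2
ld = 0.02 * 615.752 * 400 / sqrt(35.8)
= 823.3 mm

823.3


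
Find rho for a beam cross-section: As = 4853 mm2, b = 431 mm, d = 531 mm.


rho = As / (b * d)
= 4853 / (431 * 531)
= 0.0212

0.0212


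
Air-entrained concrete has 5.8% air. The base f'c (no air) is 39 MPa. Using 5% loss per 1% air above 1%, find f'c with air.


Strength loss = (5.8 - 1) * 5 = 24.0%
f'c = 39 * (1 - 24.0/100)
= 29.64 MPa

29.64


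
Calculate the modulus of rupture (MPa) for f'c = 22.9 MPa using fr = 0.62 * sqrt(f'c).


fr = 0.62 * sqrt(22.9)
= 2.967 MPa

2.967


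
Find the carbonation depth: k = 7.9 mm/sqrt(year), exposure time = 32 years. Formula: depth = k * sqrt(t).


depth = k * sqrt(t)
= 7.9 * sqrt(32)
= 44.69 mm

44.69


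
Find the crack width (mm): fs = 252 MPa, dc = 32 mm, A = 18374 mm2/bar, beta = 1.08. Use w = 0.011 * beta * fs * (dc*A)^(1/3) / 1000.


w = 0.011 * beta * fs * (dc * A)^(1/3) / 1000
= 0.011 * 1.08 * 252 * (32 * 18374)^(1/3) / 1000
= 0.251 mm

0.251


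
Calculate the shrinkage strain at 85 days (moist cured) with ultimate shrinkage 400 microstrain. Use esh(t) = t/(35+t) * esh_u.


esh(85) = 85 / (35 + 85) * 400
= 85 / 120 * 400
= 283.3 microstrain

283.3


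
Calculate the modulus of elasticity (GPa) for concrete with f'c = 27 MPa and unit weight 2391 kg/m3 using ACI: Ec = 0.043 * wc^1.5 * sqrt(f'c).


Ec = 0.043 * 2391^1.5 * sqrt(27) / 1000
= 26.12 GPa

26.12


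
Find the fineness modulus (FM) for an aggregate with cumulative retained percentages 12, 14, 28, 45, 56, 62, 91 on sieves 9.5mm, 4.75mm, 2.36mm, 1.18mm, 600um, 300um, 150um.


FM = sum(cumulative % retained) / 100
= 308 / 100
= 3.08

3.08


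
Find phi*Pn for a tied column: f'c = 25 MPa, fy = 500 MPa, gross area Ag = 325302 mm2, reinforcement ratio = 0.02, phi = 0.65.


Ast = rho * Ag = 0.02 * 325302 = 6506.04 mm2
phi*Pn = 0.65 * 0.80 * (0.85 * 25 * (325302 - 6506.04) + 500 * 6506.04) / 1000
= 5214.27 kN

5214.27


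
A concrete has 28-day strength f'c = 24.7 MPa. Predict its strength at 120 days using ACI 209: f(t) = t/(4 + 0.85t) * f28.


f(120) = 120 / (4 + 0.85 * 120) * 24.7
= 120 / 106.0 * 24.7
= 27.96 MPa

27.96


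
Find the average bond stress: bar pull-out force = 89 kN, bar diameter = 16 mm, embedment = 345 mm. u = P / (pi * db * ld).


u = P / (pi * db * ld)
= 89 * 1000 / (pi * 16 * 345)
= 5.132 MPa

5.132


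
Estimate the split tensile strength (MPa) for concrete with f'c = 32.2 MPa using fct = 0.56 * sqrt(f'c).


fct = 0.56 * sqrt(32.2)
= 0.56 * 5.675
= 3.178 MPa

3.178


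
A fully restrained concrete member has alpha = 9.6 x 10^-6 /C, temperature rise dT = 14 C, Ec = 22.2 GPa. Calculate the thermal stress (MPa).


sigma = alpha * dT * Ec
= 9.6e-6 * 14 * 22.2 * 1000
= 2.984 MPa

2.984


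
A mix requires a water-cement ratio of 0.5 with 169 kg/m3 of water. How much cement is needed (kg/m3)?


Cement = water / (w/c)
= 169 / 0.5
= 338.0 kg/m3

338.0


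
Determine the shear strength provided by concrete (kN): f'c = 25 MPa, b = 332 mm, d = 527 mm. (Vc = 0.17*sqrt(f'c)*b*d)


Vc = 0.17 * sqrt(25) * 332 * 527 / 1000
= 148.72 kN

148.72


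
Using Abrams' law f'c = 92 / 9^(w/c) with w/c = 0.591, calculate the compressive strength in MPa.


f'c = 92 / 9^0.591
= 92 / 3.664
= 25.11 MPa

25.11


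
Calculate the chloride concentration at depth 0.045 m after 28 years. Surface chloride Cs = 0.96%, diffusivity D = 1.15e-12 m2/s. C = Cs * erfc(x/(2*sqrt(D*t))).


t_seconds = 28 * 365.25 * 24 * 3600 = 883612800.0 s
arg = 0.045 / (2 * sqrt(1.15e-12 * 883612800.0))
= 0.7058
erfc(0.7058) = 0.3182
C = 0.96 * 0.3182 = 0.3055%

0.3055


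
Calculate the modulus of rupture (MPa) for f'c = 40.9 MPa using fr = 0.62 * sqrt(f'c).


fr = 0.62 * sqrt(40.9)
= 3.965 MPa

3.965


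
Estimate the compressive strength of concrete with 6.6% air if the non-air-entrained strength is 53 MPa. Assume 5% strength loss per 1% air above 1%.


Strength loss = (6.6 - 1) * 5 = 28.0%
f'c = 53 * (1 - 28.0/100)
= 38.16 MPa

38.16


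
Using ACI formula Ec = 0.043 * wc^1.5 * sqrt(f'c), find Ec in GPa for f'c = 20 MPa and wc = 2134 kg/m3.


Ec = 0.043 * 2134^1.5 * sqrt(20) / 1000
= 18.96 GPa

18.96


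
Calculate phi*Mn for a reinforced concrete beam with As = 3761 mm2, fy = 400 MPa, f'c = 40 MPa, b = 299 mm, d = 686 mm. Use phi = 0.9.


a = As * fy / (0.85 * f'c * b)
= 3761 * 400 / (0.85 * 40 * 299)
= 147.9835 mm
Mn = As * fy * (d - a/2) / 10^6
= 920.7052 kN-m
phi*Mn = 0.9 * 920.7052 = 828.63 kN-m

828.63


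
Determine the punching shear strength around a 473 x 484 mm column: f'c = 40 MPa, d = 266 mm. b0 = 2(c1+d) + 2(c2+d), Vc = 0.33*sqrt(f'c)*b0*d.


b0 = 2*(473 + 266) + 2*(484 + 266) = 2978 mm
Vc = 0.33 * sqrt(40) * 2978 * 266 / 1000
= 1653.29 kN

1653.29


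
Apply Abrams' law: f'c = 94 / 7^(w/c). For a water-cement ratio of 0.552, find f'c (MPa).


f'c = 94 / 7^0.552
= 94 / 2.927
= 32.11 MPa

32.11


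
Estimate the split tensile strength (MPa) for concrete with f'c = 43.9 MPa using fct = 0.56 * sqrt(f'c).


fct = 0.56 * sqrt(43.9)
= 0.56 * 6.626
= 3.71 MPa

3.71


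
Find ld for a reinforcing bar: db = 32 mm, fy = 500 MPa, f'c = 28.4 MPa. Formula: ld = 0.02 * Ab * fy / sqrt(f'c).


Ab = pi * 32^2 / 4 = 804.248 mm2
ld = 0.02 * 804.248 * 500 / sqrt(28.4)
= 1509.1 mm

1509.1


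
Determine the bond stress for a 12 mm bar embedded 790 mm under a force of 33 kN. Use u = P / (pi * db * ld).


u = P / (pi * db * ld)
= 33 * 1000 / (pi * 12 * 790)
= 1.108 MPa

1.108


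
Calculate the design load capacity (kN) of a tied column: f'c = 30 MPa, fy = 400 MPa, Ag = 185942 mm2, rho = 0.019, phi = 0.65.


Ast = rho * Ag = 0.019 * 185942 = 3532.898 mm2
phi*Pn = 0.65 * 0.80 * (0.85 * 30 * (185942 - 3532.898) + 400 * 3532.898) / 1000
= 3153.59 kN

3153.59


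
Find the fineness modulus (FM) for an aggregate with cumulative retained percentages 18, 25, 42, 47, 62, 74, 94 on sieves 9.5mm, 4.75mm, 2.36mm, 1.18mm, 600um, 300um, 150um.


FM = sum(cumulative % retained) / 100
= 362 / 100
= 3.62

3.62


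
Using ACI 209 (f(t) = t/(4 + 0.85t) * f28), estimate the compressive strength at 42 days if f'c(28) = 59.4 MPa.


f(42) = 42 / (4 + 0.85 * 42) * 59.4
= 42 / 39.7 * 59.4
= 62.84 MPa

62.84


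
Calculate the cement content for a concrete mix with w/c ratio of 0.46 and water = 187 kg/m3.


Cement = water / (w/c)
= 187 / 0.46
= 406.5 kg/m3

406.5


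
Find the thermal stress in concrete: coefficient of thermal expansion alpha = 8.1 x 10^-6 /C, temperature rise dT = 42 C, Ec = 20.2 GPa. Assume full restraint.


sigma = alpha * dT * Ec
= 8.1e-6 * 42 * 20.2 * 1000
= 6.872 MPa

6.872


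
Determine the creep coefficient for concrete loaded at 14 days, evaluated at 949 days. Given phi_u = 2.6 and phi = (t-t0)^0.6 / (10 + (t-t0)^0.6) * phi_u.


dt = 949 - 14 = 935
phi = 935^0.6 / (10 + 935^0.6) * 2.6
= 2.232

2.232


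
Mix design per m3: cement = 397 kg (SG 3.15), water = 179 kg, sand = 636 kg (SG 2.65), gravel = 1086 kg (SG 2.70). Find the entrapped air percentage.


Vol cement = 397 / (3.15 * 1000) = 0.126032 m3
Vol water = 179 / 1000 = 0.179 m3
Vol sand = 636 / (2.65 * 1000) = 0.24 m3
Vol gravel = 1086 / (2.70 * 1000) = 0.402222 m3
Total solid + water volume = 0.947254 m3
Air = (1 - 0.947254) * 100 = 5.27%

5.27


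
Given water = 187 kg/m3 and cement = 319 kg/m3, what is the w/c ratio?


w/c = water / cement
w/c = 187 / 319 = 0.586

0.586


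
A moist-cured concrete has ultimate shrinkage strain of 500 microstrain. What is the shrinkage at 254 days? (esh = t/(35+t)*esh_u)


esh(254) = 254 / (35 + 254) * 500
= 254 / 289 * 500
= 439.4 microstrain

439.4


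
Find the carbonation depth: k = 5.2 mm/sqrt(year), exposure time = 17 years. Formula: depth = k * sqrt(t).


depth = k * sqrt(t)
= 5.2 * sqrt(17)
= 21.44 mm

21.44


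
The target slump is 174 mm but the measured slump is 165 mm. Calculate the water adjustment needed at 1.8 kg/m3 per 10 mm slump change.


Difference = 174 - 165 = 9 mm
Water adjustment = 9 * 1.8 / 10 = 1.6 kg/m3

1.6


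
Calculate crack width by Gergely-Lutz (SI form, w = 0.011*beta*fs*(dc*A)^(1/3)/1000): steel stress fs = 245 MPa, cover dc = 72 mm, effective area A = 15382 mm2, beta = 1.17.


w = 0.011 * beta * fs * (dc * A)^(1/3) / 1000
= 0.011 * 1.17 * 245 * (72 * 15382)^(1/3) / 1000
= 0.326 mm

0.326


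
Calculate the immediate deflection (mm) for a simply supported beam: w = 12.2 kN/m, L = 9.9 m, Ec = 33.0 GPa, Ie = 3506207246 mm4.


Convert: L = 9.9 m = 9900 mm, Ec = 33.0 GPa = 33000 MPa
delta = 5 * 12.2 * 9900^4 / (384 * 33000 * 3506207246)
= 13.19 mm

13.19


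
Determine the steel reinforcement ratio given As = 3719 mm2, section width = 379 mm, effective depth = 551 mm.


rho = As / (b * d)
= 3719 / (379 * 551)
= 0.0178

0.0178


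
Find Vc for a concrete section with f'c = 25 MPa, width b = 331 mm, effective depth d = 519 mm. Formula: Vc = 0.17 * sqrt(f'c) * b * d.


Vc = 0.17 * sqrt(25) * 331 * 519 / 1000
= 146.02 kN

146.02


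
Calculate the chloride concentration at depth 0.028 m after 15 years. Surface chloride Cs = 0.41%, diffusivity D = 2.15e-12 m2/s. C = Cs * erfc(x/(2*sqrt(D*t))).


t_seconds = 15 * 365.25 * 24 * 3600 = 473364000.0 s
arg = 0.028 / (2 * sqrt(2.15e-12 * 473364000.0))
= 0.4388
erfc(0.4388) = 0.5348
C = 0.41 * 0.5348 = 0.2193%

0.2193


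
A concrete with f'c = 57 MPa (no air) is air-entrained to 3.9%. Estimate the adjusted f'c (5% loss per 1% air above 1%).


Strength loss = (3.9 - 1) * 5 = 14.5%
f'c = 57 * (1 - 14.5/100)
= 48.73 MPa

48.73


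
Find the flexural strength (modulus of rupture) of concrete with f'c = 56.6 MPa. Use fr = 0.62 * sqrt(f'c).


fr = 0.62 * sqrt(56.6)
= 4.664 MPa

4.664


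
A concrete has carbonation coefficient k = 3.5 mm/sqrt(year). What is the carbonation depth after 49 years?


depth = k * sqrt(t)
= 3.5 * sqrt(49)
= 24.5 mm

24.5


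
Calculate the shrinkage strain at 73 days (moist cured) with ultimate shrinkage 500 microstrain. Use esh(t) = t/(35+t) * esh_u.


esh(73) = 73 / (35 + 73) * 500
= 73 / 108 * 500
= 338.0 microstrain

338.0


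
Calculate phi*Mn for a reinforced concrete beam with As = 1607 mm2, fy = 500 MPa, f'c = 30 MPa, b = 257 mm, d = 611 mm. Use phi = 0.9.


a = As * fy / (0.85 * f'c * b)
= 1607 * 500 / (0.85 * 30 * 257)
= 122.6062 mm
Mn = As * fy * (d - a/2) / 10^6
= 441.6814 kN-m
phi*Mn = 0.9 * 441.6814 = 397.51 kN-m

397.51


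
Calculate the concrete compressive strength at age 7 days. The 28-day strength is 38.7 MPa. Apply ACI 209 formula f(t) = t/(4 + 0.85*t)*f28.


f(7) = 7 / (4 + 0.85 * 7) * 38.7
= 7 / 9.95 * 38.7
= 27.23 MPa

27.23


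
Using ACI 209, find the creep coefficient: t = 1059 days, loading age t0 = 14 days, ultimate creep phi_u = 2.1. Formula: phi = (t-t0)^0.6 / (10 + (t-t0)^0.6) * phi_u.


dt = 1059 - 14 = 1045
phi = 1045^0.6 / (10 + 1045^0.6) * 2.1
= 1.819

1.819


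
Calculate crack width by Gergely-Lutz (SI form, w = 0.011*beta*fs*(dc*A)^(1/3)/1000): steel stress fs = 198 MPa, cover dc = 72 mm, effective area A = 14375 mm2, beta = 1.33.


w = 0.011 * beta * fs * (dc * A)^(1/3) / 1000
= 0.011 * 1.33 * 198 * (72 * 14375)^(1/3) / 1000
= 0.293 mm

0.293


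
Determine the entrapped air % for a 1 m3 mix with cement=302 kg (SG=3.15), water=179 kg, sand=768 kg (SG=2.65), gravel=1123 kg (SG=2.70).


Vol cement = 302 / (3.15 * 1000) = 0.095873 m3
Vol water = 179 / 1000 = 0.179 m3
Vol sand = 768 / (2.65 * 1000) = 0.289811 m3
Vol gravel = 1123 / (2.70 * 1000) = 0.415926 m3
Total solid + water volume = 0.98061 m3
Air = (1 - 0.98061) * 100 = 1.94%

1.94


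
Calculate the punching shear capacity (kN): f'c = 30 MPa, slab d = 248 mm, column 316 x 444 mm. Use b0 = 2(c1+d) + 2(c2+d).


b0 = 2*(316 + 248) + 2*(444 + 248) = 2512 mm
Vc = 0.33 * sqrt(30) * 2512 * 248 / 1000
= 1126.02 kN

1126.02


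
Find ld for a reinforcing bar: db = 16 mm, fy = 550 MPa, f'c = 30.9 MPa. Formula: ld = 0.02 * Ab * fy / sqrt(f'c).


Ab = pi * 16^2 / 4 = 201.062 mm2
ld = 0.02 * 201.062 * 550 / sqrt(30.9)
= 397.9 mm

397.9


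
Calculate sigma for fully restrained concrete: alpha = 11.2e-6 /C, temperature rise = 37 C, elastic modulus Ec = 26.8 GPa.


sigma = alpha * dT * Ec
= 11.2e-6 * 37 * 26.8 * 1000
= 11.106 MPa

11.106


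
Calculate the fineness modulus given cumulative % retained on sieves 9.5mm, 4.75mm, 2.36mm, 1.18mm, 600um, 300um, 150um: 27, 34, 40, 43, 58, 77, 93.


FM = sum(cumulative % retained) / 100
= 372 / 100
= 3.72

3.72


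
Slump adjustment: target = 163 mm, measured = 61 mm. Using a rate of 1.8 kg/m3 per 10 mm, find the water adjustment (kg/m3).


Difference = 163 - 61 = 102 mm
Water adjustment = 102 * 1.8 / 10 = 18.4 kg/m3

18.4


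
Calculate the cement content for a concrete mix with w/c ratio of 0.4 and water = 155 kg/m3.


Cement = water / (w/c)
= 155 / 0.4
= 387.5 kg/m3

387.5


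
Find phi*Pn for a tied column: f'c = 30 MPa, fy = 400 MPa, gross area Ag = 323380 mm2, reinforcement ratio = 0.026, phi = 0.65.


Ast = rho * Ag = 0.026 * 323380 = 8407.88 mm2
phi*Pn = 0.65 * 0.80 * (0.85 * 30 * (323380 - 8407.88) + 400 * 8407.88) / 1000
= 5925.37 kN

5925.37


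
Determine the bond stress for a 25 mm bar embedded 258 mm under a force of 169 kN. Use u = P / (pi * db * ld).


u = P / (pi * db * ld)
= 169 * 1000 / (pi * 25 * 258)
= 8.34 MPa

8.34
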